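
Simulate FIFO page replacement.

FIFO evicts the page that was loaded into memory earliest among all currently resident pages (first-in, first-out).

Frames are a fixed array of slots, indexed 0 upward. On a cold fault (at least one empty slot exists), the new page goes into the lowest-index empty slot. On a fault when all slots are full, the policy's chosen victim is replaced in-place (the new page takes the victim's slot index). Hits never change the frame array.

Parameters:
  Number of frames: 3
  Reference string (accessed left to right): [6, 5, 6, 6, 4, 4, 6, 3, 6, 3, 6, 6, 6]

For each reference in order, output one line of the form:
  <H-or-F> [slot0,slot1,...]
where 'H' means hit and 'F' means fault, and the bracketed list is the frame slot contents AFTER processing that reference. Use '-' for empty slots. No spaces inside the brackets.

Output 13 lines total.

F [6,-,-]
F [6,5,-]
H [6,5,-]
H [6,5,-]
F [6,5,4]
H [6,5,4]
H [6,5,4]
F [3,5,4]
F [3,6,4]
H [3,6,4]
H [3,6,4]
H [3,6,4]
H [3,6,4]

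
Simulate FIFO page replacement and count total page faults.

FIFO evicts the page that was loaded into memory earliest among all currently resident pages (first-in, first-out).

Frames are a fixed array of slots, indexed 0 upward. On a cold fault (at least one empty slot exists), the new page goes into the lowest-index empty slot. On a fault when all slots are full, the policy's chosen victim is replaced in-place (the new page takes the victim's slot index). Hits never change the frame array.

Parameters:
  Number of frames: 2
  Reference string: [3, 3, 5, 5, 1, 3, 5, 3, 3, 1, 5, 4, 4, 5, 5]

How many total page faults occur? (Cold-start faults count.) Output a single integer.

Answer: 8

Derivation:
Step 0: ref 3 → FAULT, frames=[3,-]
Step 1: ref 3 → HIT, frames=[3,-]
Step 2: ref 5 → FAULT, frames=[3,5]
Step 3: ref 5 → HIT, frames=[3,5]
Step 4: ref 1 → FAULT (evict 3), frames=[1,5]
Step 5: ref 3 → FAULT (evict 5), frames=[1,3]
Step 6: ref 5 → FAULT (evict 1), frames=[5,3]
Step 7: ref 3 → HIT, frames=[5,3]
Step 8: ref 3 → HIT, frames=[5,3]
Step 9: ref 1 → FAULT (evict 3), frames=[5,1]
Step 10: ref 5 → HIT, frames=[5,1]
Step 11: ref 4 → FAULT (evict 5), frames=[4,1]
Step 12: ref 4 → HIT, frames=[4,1]
Step 13: ref 5 → FAULT (evict 1), frames=[4,5]
Step 14: ref 5 → HIT, frames=[4,5]
Total faults: 8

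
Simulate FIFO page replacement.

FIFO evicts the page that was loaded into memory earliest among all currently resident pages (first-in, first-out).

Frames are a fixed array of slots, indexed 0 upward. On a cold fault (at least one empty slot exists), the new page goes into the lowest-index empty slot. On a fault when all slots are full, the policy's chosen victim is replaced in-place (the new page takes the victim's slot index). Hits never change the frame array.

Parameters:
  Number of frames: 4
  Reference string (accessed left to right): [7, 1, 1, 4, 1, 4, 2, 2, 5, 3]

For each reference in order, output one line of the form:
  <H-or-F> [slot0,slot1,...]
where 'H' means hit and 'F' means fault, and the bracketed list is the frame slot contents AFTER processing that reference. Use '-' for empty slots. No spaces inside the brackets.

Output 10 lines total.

F [7,-,-,-]
F [7,1,-,-]
H [7,1,-,-]
F [7,1,4,-]
H [7,1,4,-]
H [7,1,4,-]
F [7,1,4,2]
H [7,1,4,2]
F [5,1,4,2]
F [5,3,4,2]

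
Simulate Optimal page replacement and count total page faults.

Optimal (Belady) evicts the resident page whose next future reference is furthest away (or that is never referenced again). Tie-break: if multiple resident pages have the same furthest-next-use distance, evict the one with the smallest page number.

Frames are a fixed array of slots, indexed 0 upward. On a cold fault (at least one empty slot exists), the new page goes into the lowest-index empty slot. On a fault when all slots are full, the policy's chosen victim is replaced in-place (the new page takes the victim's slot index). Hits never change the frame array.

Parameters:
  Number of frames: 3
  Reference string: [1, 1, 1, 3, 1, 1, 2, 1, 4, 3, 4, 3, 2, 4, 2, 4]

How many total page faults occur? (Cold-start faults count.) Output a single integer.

Answer: 4

Derivation:
Step 0: ref 1 → FAULT, frames=[1,-,-]
Step 1: ref 1 → HIT, frames=[1,-,-]
Step 2: ref 1 → HIT, frames=[1,-,-]
Step 3: ref 3 → FAULT, frames=[1,3,-]
Step 4: ref 1 → HIT, frames=[1,3,-]
Step 5: ref 1 → HIT, frames=[1,3,-]
Step 6: ref 2 → FAULT, frames=[1,3,2]
Step 7: ref 1 → HIT, frames=[1,3,2]
Step 8: ref 4 → FAULT (evict 1), frames=[4,3,2]
Step 9: ref 3 → HIT, frames=[4,3,2]
Step 10: ref 4 → HIT, frames=[4,3,2]
Step 11: ref 3 → HIT, frames=[4,3,2]
Step 12: ref 2 → HIT, frames=[4,3,2]
Step 13: ref 4 → HIT, frames=[4,3,2]
Step 14: ref 2 → HIT, frames=[4,3,2]
Step 15: ref 4 → HIT, frames=[4,3,2]
Total faults: 4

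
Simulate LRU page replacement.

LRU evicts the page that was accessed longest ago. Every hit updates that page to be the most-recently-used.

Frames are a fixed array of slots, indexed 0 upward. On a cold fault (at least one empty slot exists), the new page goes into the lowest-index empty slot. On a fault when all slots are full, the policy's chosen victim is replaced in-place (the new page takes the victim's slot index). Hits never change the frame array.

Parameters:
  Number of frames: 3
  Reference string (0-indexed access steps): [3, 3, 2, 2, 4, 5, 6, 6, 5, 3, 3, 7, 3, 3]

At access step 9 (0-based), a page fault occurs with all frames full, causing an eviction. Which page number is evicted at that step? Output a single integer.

Step 0: ref 3 -> FAULT, frames=[3,-,-]
Step 1: ref 3 -> HIT, frames=[3,-,-]
Step 2: ref 2 -> FAULT, frames=[3,2,-]
Step 3: ref 2 -> HIT, frames=[3,2,-]
Step 4: ref 4 -> FAULT, frames=[3,2,4]
Step 5: ref 5 -> FAULT, evict 3, frames=[5,2,4]
Step 6: ref 6 -> FAULT, evict 2, frames=[5,6,4]
Step 7: ref 6 -> HIT, frames=[5,6,4]
Step 8: ref 5 -> HIT, frames=[5,6,4]
Step 9: ref 3 -> FAULT, evict 4, frames=[5,6,3]
At step 9: evicted page 4

Answer: 4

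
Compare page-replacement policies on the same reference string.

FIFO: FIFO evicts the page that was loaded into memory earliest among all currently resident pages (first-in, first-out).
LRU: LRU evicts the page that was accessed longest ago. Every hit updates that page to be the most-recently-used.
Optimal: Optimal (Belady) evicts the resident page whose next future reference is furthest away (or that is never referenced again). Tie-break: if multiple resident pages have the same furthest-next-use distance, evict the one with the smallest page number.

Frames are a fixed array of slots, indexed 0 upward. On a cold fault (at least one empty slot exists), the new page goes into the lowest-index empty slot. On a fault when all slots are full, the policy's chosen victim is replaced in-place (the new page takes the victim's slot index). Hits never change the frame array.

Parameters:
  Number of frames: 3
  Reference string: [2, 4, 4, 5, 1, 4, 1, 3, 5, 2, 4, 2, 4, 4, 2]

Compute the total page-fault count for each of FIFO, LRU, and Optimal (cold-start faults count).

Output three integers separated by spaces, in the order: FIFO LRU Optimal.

Answer: 7 8 6

Derivation:
--- FIFO ---
  step 0: ref 2 -> FAULT, frames=[2,-,-] (faults so far: 1)
  step 1: ref 4 -> FAULT, frames=[2,4,-] (faults so far: 2)
  step 2: ref 4 -> HIT, frames=[2,4,-] (faults so far: 2)
  step 3: ref 5 -> FAULT, frames=[2,4,5] (faults so far: 3)
  step 4: ref 1 -> FAULT, evict 2, frames=[1,4,5] (faults so far: 4)
  step 5: ref 4 -> HIT, frames=[1,4,5] (faults so far: 4)
  step 6: ref 1 -> HIT, frames=[1,4,5] (faults so far: 4)
  step 7: ref 3 -> FAULT, evict 4, frames=[1,3,5] (faults so far: 5)
  step 8: ref 5 -> HIT, frames=[1,3,5] (faults so far: 5)
  step 9: ref 2 -> FAULT, evict 5, frames=[1,3,2] (faults so far: 6)
  step 10: ref 4 -> FAULT, evict 1, frames=[4,3,2] (faults so far: 7)
  step 11: ref 2 -> HIT, frames=[4,3,2] (faults so far: 7)
  step 12: ref 4 -> HIT, frames=[4,3,2] (faults so far: 7)
  step 13: ref 4 -> HIT, frames=[4,3,2] (faults so far: 7)
  step 14: ref 2 -> HIT, frames=[4,3,2] (faults so far: 7)
  FIFO total faults: 7
--- LRU ---
  step 0: ref 2 -> FAULT, frames=[2,-,-] (faults so far: 1)
  step 1: ref 4 -> FAULT, frames=[2,4,-] (faults so far: 2)
  step 2: ref 4 -> HIT, frames=[2,4,-] (faults so far: 2)
  step 3: ref 5 -> FAULT, frames=[2,4,5] (faults so far: 3)
  step 4: ref 1 -> FAULT, evict 2, frames=[1,4,5] (faults so far: 4)
  step 5: ref 4 -> HIT, frames=[1,4,5] (faults so far: 4)
  step 6: ref 1 -> HIT, frames=[1,4,5] (faults so far: 4)
  step 7: ref 3 -> FAULT, evict 5, frames=[1,4,3] (faults so far: 5)
  step 8: ref 5 -> FAULT, evict 4, frames=[1,5,3] (faults so far: 6)
  step 9: ref 2 -> FAULT, evict 1, frames=[2,5,3] (faults so far: 7)
  step 10: ref 4 -> FAULT, evict 3, frames=[2,5,4] (faults so far: 8)
  step 11: ref 2 -> HIT, frames=[2,5,4] (faults so far: 8)
  step 12: ref 4 -> HIT, frames=[2,5,4] (faults so far: 8)
  step 13: ref 4 -> HIT, frames=[2,5,4] (faults so far: 8)
  step 14: ref 2 -> HIT, frames=[2,5,4] (faults so far: 8)
  LRU total faults: 8
--- Optimal ---
  step 0: ref 2 -> FAULT, frames=[2,-,-] (faults so far: 1)
  step 1: ref 4 -> FAULT, frames=[2,4,-] (faults so far: 2)
  step 2: ref 4 -> HIT, frames=[2,4,-] (faults so far: 2)
  step 3: ref 5 -> FAULT, frames=[2,4,5] (faults so far: 3)
  step 4: ref 1 -> FAULT, evict 2, frames=[1,4,5] (faults so far: 4)
  step 5: ref 4 -> HIT, frames=[1,4,5] (faults so far: 4)
  step 6: ref 1 -> HIT, frames=[1,4,5] (faults so far: 4)
  step 7: ref 3 -> FAULT, evict 1, frames=[3,4,5] (faults so far: 5)
  step 8: ref 5 -> HIT, frames=[3,4,5] (faults so far: 5)
  step 9: ref 2 -> FAULT, evict 3, frames=[2,4,5] (faults so far: 6)
  step 10: ref 4 -> HIT, frames=[2,4,5] (faults so far: 6)
  step 11: ref 2 -> HIT, frames=[2,4,5] (faults so far: 6)
  step 12: ref 4 -> HIT, frames=[2,4,5] (faults so far: 6)
  step 13: ref 4 -> HIT, frames=[2,4,5] (faults so far: 6)
  step 14: ref 2 -> HIT, frames=[2,4,5] (faults so far: 6)
  Optimal total faults: 6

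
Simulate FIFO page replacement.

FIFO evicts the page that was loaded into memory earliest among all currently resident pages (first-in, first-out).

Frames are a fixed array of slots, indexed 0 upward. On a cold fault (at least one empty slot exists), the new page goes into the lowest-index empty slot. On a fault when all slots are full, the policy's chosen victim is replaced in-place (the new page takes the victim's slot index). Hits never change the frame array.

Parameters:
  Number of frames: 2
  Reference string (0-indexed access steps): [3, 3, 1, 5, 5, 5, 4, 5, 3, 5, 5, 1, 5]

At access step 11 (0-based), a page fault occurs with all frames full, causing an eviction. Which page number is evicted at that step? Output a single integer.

Step 0: ref 3 -> FAULT, frames=[3,-]
Step 1: ref 3 -> HIT, frames=[3,-]
Step 2: ref 1 -> FAULT, frames=[3,1]
Step 3: ref 5 -> FAULT, evict 3, frames=[5,1]
Step 4: ref 5 -> HIT, frames=[5,1]
Step 5: ref 5 -> HIT, frames=[5,1]
Step 6: ref 4 -> FAULT, evict 1, frames=[5,4]
Step 7: ref 5 -> HIT, frames=[5,4]
Step 8: ref 3 -> FAULT, evict 5, frames=[3,4]
Step 9: ref 5 -> FAULT, evict 4, frames=[3,5]
Step 10: ref 5 -> HIT, frames=[3,5]
Step 11: ref 1 -> FAULT, evict 3, frames=[1,5]
At step 11: evicted page 3

Answer: 3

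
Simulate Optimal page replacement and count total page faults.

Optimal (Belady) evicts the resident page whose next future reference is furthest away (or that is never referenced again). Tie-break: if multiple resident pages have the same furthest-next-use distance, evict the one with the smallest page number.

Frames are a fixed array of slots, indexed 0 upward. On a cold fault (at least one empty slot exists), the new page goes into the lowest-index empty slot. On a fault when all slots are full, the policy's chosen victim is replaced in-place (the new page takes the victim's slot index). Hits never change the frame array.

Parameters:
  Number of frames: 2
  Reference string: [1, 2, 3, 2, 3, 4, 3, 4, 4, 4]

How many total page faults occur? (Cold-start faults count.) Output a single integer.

Step 0: ref 1 → FAULT, frames=[1,-]
Step 1: ref 2 → FAULT, frames=[1,2]
Step 2: ref 3 → FAULT (evict 1), frames=[3,2]
Step 3: ref 2 → HIT, frames=[3,2]
Step 4: ref 3 → HIT, frames=[3,2]
Step 5: ref 4 → FAULT (evict 2), frames=[3,4]
Step 6: ref 3 → HIT, frames=[3,4]
Step 7: ref 4 → HIT, frames=[3,4]
Step 8: ref 4 → HIT, frames=[3,4]
Step 9: ref 4 → HIT, frames=[3,4]
Total faults: 4

Answer: 4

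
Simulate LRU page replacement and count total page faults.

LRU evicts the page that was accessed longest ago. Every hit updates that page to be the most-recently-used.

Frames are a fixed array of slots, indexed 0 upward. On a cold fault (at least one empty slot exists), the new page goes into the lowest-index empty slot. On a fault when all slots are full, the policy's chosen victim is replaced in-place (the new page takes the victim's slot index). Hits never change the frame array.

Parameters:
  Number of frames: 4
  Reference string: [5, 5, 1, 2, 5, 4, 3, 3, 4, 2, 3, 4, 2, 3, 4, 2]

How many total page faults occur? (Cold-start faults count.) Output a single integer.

Answer: 5

Derivation:
Step 0: ref 5 → FAULT, frames=[5,-,-,-]
Step 1: ref 5 → HIT, frames=[5,-,-,-]
Step 2: ref 1 → FAULT, frames=[5,1,-,-]
Step 3: ref 2 → FAULT, frames=[5,1,2,-]
Step 4: ref 5 → HIT, frames=[5,1,2,-]
Step 5: ref 4 → FAULT, frames=[5,1,2,4]
Step 6: ref 3 → FAULT (evict 1), frames=[5,3,2,4]
Step 7: ref 3 → HIT, frames=[5,3,2,4]
Step 8: ref 4 → HIT, frames=[5,3,2,4]
Step 9: ref 2 → HIT, frames=[5,3,2,4]
Step 10: ref 3 → HIT, frames=[5,3,2,4]
Step 11: ref 4 → HIT, frames=[5,3,2,4]
Step 12: ref 2 → HIT, frames=[5,3,2,4]
Step 13: ref 3 → HIT, frames=[5,3,2,4]
Step 14: ref 4 → HIT, frames=[5,3,2,4]
Step 15: ref 2 → HIT, frames=[5,3,2,4]
Total faults: 5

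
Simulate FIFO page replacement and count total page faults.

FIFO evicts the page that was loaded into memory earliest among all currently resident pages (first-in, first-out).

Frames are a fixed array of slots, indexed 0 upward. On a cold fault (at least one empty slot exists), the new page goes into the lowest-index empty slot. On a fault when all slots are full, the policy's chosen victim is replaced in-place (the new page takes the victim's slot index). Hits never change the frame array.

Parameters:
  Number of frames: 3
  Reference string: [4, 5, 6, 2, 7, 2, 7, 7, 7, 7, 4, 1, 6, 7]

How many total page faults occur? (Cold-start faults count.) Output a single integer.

Step 0: ref 4 → FAULT, frames=[4,-,-]
Step 1: ref 5 → FAULT, frames=[4,5,-]
Step 2: ref 6 → FAULT, frames=[4,5,6]
Step 3: ref 2 → FAULT (evict 4), frames=[2,5,6]
Step 4: ref 7 → FAULT (evict 5), frames=[2,7,6]
Step 5: ref 2 → HIT, frames=[2,7,6]
Step 6: ref 7 → HIT, frames=[2,7,6]
Step 7: ref 7 → HIT, frames=[2,7,6]
Step 8: ref 7 → HIT, frames=[2,7,6]
Step 9: ref 7 → HIT, frames=[2,7,6]
Step 10: ref 4 → FAULT (evict 6), frames=[2,7,4]
Step 11: ref 1 → FAULT (evict 2), frames=[1,7,4]
Step 12: ref 6 → FAULT (evict 7), frames=[1,6,4]
Step 13: ref 7 → FAULT (evict 4), frames=[1,6,7]
Total faults: 9

Answer: 9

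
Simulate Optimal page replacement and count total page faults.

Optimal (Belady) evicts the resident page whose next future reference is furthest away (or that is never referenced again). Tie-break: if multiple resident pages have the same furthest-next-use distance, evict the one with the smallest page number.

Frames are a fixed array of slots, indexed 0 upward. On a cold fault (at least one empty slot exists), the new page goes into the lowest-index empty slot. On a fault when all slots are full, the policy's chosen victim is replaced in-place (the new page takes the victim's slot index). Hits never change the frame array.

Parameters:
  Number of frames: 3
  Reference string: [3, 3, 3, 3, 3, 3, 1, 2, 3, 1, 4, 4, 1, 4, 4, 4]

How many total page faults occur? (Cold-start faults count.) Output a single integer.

Step 0: ref 3 → FAULT, frames=[3,-,-]
Step 1: ref 3 → HIT, frames=[3,-,-]
Step 2: ref 3 → HIT, frames=[3,-,-]
Step 3: ref 3 → HIT, frames=[3,-,-]
Step 4: ref 3 → HIT, frames=[3,-,-]
Step 5: ref 3 → HIT, frames=[3,-,-]
Step 6: ref 1 → FAULT, frames=[3,1,-]
Step 7: ref 2 → FAULT, frames=[3,1,2]
Step 8: ref 3 → HIT, frames=[3,1,2]
Step 9: ref 1 → HIT, frames=[3,1,2]
Step 10: ref 4 → FAULT (evict 2), frames=[3,1,4]
Step 11: ref 4 → HIT, frames=[3,1,4]
Step 12: ref 1 → HIT, frames=[3,1,4]
Step 13: ref 4 → HIT, frames=[3,1,4]
Step 14: ref 4 → HIT, frames=[3,1,4]
Step 15: ref 4 → HIT, frames=[3,1,4]
Total faults: 4

Answer: 4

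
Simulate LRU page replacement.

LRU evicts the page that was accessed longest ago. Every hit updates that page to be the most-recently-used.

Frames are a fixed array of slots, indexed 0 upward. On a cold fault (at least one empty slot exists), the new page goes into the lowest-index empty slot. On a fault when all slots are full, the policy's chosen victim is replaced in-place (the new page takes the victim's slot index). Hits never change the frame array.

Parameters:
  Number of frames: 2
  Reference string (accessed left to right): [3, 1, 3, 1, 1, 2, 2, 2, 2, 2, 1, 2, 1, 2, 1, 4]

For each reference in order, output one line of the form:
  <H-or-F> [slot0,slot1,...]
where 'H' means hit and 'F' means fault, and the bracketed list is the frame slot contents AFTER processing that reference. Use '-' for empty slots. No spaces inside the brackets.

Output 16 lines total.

F [3,-]
F [3,1]
H [3,1]
H [3,1]
H [3,1]
F [2,1]
H [2,1]
H [2,1]
H [2,1]
H [2,1]
H [2,1]
H [2,1]
H [2,1]
H [2,1]
H [2,1]
F [4,1]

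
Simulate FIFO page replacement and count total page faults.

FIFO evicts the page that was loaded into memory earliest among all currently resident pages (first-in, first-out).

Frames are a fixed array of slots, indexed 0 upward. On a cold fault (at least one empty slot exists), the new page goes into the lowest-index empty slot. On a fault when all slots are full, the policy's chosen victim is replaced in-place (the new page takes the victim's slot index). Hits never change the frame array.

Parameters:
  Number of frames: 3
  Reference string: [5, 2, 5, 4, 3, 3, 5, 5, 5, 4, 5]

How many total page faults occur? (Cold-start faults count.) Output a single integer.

Answer: 5

Derivation:
Step 0: ref 5 → FAULT, frames=[5,-,-]
Step 1: ref 2 → FAULT, frames=[5,2,-]
Step 2: ref 5 → HIT, frames=[5,2,-]
Step 3: ref 4 → FAULT, frames=[5,2,4]
Step 4: ref 3 → FAULT (evict 5), frames=[3,2,4]
Step 5: ref 3 → HIT, frames=[3,2,4]
Step 6: ref 5 → FAULT (evict 2), frames=[3,5,4]
Step 7: ref 5 → HIT, frames=[3,5,4]
Step 8: ref 5 → HIT, frames=[3,5,4]
Step 9: ref 4 → HIT, frames=[3,5,4]
Step 10: ref 5 → HIT, frames=[3,5,4]
Total faults: 5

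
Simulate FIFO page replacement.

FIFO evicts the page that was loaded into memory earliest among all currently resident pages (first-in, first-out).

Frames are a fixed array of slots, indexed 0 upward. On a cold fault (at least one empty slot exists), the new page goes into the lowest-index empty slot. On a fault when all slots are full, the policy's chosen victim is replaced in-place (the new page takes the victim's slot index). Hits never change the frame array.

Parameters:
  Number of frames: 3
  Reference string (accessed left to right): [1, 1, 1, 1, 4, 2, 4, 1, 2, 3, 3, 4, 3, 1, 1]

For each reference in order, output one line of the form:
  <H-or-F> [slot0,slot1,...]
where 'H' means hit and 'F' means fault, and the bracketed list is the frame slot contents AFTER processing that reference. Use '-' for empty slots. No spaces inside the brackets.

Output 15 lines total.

F [1,-,-]
H [1,-,-]
H [1,-,-]
H [1,-,-]
F [1,4,-]
F [1,4,2]
H [1,4,2]
H [1,4,2]
H [1,4,2]
F [3,4,2]
H [3,4,2]
H [3,4,2]
H [3,4,2]
F [3,1,2]
H [3,1,2]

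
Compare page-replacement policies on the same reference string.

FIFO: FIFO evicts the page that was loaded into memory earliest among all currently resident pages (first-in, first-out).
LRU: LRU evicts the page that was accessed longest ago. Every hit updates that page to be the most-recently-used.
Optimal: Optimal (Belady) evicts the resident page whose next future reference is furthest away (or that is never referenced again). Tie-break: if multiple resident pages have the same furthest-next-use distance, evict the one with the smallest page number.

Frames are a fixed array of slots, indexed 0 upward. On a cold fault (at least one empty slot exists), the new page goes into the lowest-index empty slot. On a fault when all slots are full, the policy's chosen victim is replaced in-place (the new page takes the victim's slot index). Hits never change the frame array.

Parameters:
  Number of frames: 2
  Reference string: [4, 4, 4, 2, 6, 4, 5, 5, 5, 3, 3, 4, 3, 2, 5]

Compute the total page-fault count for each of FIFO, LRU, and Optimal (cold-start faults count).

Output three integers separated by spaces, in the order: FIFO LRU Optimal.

Answer: 9 9 7

Derivation:
--- FIFO ---
  step 0: ref 4 -> FAULT, frames=[4,-] (faults so far: 1)
  step 1: ref 4 -> HIT, frames=[4,-] (faults so far: 1)
  step 2: ref 4 -> HIT, frames=[4,-] (faults so far: 1)
  step 3: ref 2 -> FAULT, frames=[4,2] (faults so far: 2)
  step 4: ref 6 -> FAULT, evict 4, frames=[6,2] (faults so far: 3)
  step 5: ref 4 -> FAULT, evict 2, frames=[6,4] (faults so far: 4)
  step 6: ref 5 -> FAULT, evict 6, frames=[5,4] (faults so far: 5)
  step 7: ref 5 -> HIT, frames=[5,4] (faults so far: 5)
  step 8: ref 5 -> HIT, frames=[5,4] (faults so far: 5)
  step 9: ref 3 -> FAULT, evict 4, frames=[5,3] (faults so far: 6)
  step 10: ref 3 -> HIT, frames=[5,3] (faults so far: 6)
  step 11: ref 4 -> FAULT, evict 5, frames=[4,3] (faults so far: 7)
  step 12: ref 3 -> HIT, frames=[4,3] (faults so far: 7)
  step 13: ref 2 -> FAULT, evict 3, frames=[4,2] (faults so far: 8)
  step 14: ref 5 -> FAULT, evict 4, frames=[5,2] (faults so far: 9)
  FIFO total faults: 9
--- LRU ---
  step 0: ref 4 -> FAULT, frames=[4,-] (faults so far: 1)
  step 1: ref 4 -> HIT, frames=[4,-] (faults so far: 1)
  step 2: ref 4 -> HIT, frames=[4,-] (faults so far: 1)
  step 3: ref 2 -> FAULT, frames=[4,2] (faults so far: 2)
  step 4: ref 6 -> FAULT, evict 4, frames=[6,2] (faults so far: 3)
  step 5: ref 4 -> FAULT, evict 2, frames=[6,4] (faults so far: 4)
  step 6: ref 5 -> FAULT, evict 6, frames=[5,4] (faults so far: 5)
  step 7: ref 5 -> HIT, frames=[5,4] (faults so far: 5)
  step 8: ref 5 -> HIT, frames=[5,4] (faults so far: 5)
  step 9: ref 3 -> FAULT, evict 4, frames=[5,3] (faults so far: 6)
  step 10: ref 3 -> HIT, frames=[5,3] (faults so far: 6)
  step 11: ref 4 -> FAULT, evict 5, frames=[4,3] (faults so far: 7)
  step 12: ref 3 -> HIT, frames=[4,3] (faults so far: 7)
  step 13: ref 2 -> FAULT, evict 4, frames=[2,3] (faults so far: 8)
  step 14: ref 5 -> FAULT, evict 3, frames=[2,5] (faults so far: 9)
  LRU total faults: 9
--- Optimal ---
  step 0: ref 4 -> FAULT, frames=[4,-] (faults so far: 1)
  step 1: ref 4 -> HIT, frames=[4,-] (faults so far: 1)
  step 2: ref 4 -> HIT, frames=[4,-] (faults so far: 1)
  step 3: ref 2 -> FAULT, frames=[4,2] (faults so far: 2)
  step 4: ref 6 -> FAULT, evict 2, frames=[4,6] (faults so far: 3)
  step 5: ref 4 -> HIT, frames=[4,6] (faults so far: 3)
  step 6: ref 5 -> FAULT, evict 6, frames=[4,5] (faults so far: 4)
  step 7: ref 5 -> HIT, frames=[4,5] (faults so far: 4)
  step 8: ref 5 -> HIT, frames=[4,5] (faults so far: 4)
  step 9: ref 3 -> FAULT, evict 5, frames=[4,3] (faults so far: 5)
  step 10: ref 3 -> HIT, frames=[4,3] (faults so far: 5)
  step 11: ref 4 -> HIT, frames=[4,3] (faults so far: 5)
  step 12: ref 3 -> HIT, frames=[4,3] (faults so far: 5)
  step 13: ref 2 -> FAULT, evict 3, frames=[4,2] (faults so far: 6)
  step 14: ref 5 -> FAULT, evict 2, frames=[4,5] (faults so far: 7)
  Optimal total faults: 7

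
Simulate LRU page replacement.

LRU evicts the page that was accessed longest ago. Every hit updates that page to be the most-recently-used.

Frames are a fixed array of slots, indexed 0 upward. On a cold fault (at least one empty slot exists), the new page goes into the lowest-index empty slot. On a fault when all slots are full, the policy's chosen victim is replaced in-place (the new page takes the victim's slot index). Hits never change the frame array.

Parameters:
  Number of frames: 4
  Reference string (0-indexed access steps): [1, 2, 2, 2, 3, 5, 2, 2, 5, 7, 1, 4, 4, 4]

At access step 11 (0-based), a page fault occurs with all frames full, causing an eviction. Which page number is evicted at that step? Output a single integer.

Step 0: ref 1 -> FAULT, frames=[1,-,-,-]
Step 1: ref 2 -> FAULT, frames=[1,2,-,-]
Step 2: ref 2 -> HIT, frames=[1,2,-,-]
Step 3: ref 2 -> HIT, frames=[1,2,-,-]
Step 4: ref 3 -> FAULT, frames=[1,2,3,-]
Step 5: ref 5 -> FAULT, frames=[1,2,3,5]
Step 6: ref 2 -> HIT, frames=[1,2,3,5]
Step 7: ref 2 -> HIT, frames=[1,2,3,5]
Step 8: ref 5 -> HIT, frames=[1,2,3,5]
Step 9: ref 7 -> FAULT, evict 1, frames=[7,2,3,5]
Step 10: ref 1 -> FAULT, evict 3, frames=[7,2,1,5]
Step 11: ref 4 -> FAULT, evict 2, frames=[7,4,1,5]
At step 11: evicted page 2

Answer: 2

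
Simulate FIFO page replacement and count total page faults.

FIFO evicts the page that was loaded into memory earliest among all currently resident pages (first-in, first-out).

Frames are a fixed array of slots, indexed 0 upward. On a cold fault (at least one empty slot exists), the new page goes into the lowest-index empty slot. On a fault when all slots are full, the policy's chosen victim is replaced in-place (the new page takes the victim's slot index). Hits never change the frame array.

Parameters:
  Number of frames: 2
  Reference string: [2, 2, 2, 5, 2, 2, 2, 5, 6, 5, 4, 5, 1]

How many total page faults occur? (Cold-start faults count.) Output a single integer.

Answer: 6

Derivation:
Step 0: ref 2 → FAULT, frames=[2,-]
Step 1: ref 2 → HIT, frames=[2,-]
Step 2: ref 2 → HIT, frames=[2,-]
Step 3: ref 5 → FAULT, frames=[2,5]
Step 4: ref 2 → HIT, frames=[2,5]
Step 5: ref 2 → HIT, frames=[2,5]
Step 6: ref 2 → HIT, frames=[2,5]
Step 7: ref 5 → HIT, frames=[2,5]
Step 8: ref 6 → FAULT (evict 2), frames=[6,5]
Step 9: ref 5 → HIT, frames=[6,5]
Step 10: ref 4 → FAULT (evict 5), frames=[6,4]
Step 11: ref 5 → FAULT (evict 6), frames=[5,4]
Step 12: ref 1 → FAULT (evict 4), frames=[5,1]
Total faults: 6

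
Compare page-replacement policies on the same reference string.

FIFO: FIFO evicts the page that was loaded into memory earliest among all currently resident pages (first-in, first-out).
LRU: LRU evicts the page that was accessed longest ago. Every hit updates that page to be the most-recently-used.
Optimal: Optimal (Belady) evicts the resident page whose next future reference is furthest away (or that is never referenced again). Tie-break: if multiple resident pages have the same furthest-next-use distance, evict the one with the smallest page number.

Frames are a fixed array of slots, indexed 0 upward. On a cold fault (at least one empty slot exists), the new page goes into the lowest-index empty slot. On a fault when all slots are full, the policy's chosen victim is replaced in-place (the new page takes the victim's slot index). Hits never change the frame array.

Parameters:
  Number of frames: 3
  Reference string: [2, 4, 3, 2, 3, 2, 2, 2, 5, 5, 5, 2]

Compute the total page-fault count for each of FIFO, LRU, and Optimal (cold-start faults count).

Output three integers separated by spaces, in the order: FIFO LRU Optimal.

Answer: 5 4 4

Derivation:
--- FIFO ---
  step 0: ref 2 -> FAULT, frames=[2,-,-] (faults so far: 1)
  step 1: ref 4 -> FAULT, frames=[2,4,-] (faults so far: 2)
  step 2: ref 3 -> FAULT, frames=[2,4,3] (faults so far: 3)
  step 3: ref 2 -> HIT, frames=[2,4,3] (faults so far: 3)
  step 4: ref 3 -> HIT, frames=[2,4,3] (faults so far: 3)
  step 5: ref 2 -> HIT, frames=[2,4,3] (faults so far: 3)
  step 6: ref 2 -> HIT, frames=[2,4,3] (faults so far: 3)
  step 7: ref 2 -> HIT, frames=[2,4,3] (faults so far: 3)
  step 8: ref 5 -> FAULT, evict 2, frames=[5,4,3] (faults so far: 4)
  step 9: ref 5 -> HIT, frames=[5,4,3] (faults so far: 4)
  step 10: ref 5 -> HIT, frames=[5,4,3] (faults so far: 4)
  step 11: ref 2 -> FAULT, evict 4, frames=[5,2,3] (faults so far: 5)
  FIFO total faults: 5
--- LRU ---
  step 0: ref 2 -> FAULT, frames=[2,-,-] (faults so far: 1)
  step 1: ref 4 -> FAULT, frames=[2,4,-] (faults so far: 2)
  step 2: ref 3 -> FAULT, frames=[2,4,3] (faults so far: 3)
  step 3: ref 2 -> HIT, frames=[2,4,3] (faults so far: 3)
  step 4: ref 3 -> HIT, frames=[2,4,3] (faults so far: 3)
  step 5: ref 2 -> HIT, frames=[2,4,3] (faults so far: 3)
  step 6: ref 2 -> HIT, frames=[2,4,3] (faults so far: 3)
  step 7: ref 2 -> HIT, frames=[2,4,3] (faults so far: 3)
  step 8: ref 5 -> FAULT, evict 4, frames=[2,5,3] (faults so far: 4)
  step 9: ref 5 -> HIT, frames=[2,5,3] (faults so far: 4)
  step 10: ref 5 -> HIT, frames=[2,5,3] (faults so far: 4)
  step 11: ref 2 -> HIT, frames=[2,5,3] (faults so far: 4)
  LRU total faults: 4
--- Optimal ---
  step 0: ref 2 -> FAULT, frames=[2,-,-] (faults so far: 1)
  step 1: ref 4 -> FAULT, frames=[2,4,-] (faults so far: 2)
  step 2: ref 3 -> FAULT, frames=[2,4,3] (faults so far: 3)
  step 3: ref 2 -> HIT, frames=[2,4,3] (faults so far: 3)
  step 4: ref 3 -> HIT, frames=[2,4,3] (faults so far: 3)
  step 5: ref 2 -> HIT, frames=[2,4,3] (faults so far: 3)
  step 6: ref 2 -> HIT, frames=[2,4,3] (faults so far: 3)
  step 7: ref 2 -> HIT, frames=[2,4,3] (faults so far: 3)
  step 8: ref 5 -> FAULT, evict 3, frames=[2,4,5] (faults so far: 4)
  step 9: ref 5 -> HIT, frames=[2,4,5] (faults so far: 4)
  step 10: ref 5 -> HIT, frames=[2,4,5] (faults so far: 4)
  step 11: ref 2 -> HIT, frames=[2,4,5] (faults so far: 4)
  Optimal total faults: 4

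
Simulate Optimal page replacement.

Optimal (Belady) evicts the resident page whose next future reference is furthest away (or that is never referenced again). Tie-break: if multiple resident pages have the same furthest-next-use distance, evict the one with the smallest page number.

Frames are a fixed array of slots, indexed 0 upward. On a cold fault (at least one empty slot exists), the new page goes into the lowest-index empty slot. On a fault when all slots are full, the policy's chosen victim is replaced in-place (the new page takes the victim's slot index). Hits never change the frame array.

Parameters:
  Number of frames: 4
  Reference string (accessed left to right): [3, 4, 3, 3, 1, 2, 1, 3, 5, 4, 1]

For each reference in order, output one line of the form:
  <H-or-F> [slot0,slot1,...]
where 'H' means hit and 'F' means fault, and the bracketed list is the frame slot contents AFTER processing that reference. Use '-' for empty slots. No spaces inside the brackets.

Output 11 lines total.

F [3,-,-,-]
F [3,4,-,-]
H [3,4,-,-]
H [3,4,-,-]
F [3,4,1,-]
F [3,4,1,2]
H [3,4,1,2]
H [3,4,1,2]
F [3,4,1,5]
H [3,4,1,5]
H [3,4,1,5]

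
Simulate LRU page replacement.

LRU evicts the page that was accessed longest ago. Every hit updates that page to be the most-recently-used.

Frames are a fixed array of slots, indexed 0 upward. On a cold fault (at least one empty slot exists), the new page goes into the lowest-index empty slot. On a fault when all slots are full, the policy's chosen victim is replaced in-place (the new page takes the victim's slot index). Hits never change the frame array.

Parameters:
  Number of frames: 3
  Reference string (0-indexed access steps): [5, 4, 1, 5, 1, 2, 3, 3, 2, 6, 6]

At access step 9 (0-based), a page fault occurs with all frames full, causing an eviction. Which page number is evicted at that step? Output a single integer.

Step 0: ref 5 -> FAULT, frames=[5,-,-]
Step 1: ref 4 -> FAULT, frames=[5,4,-]
Step 2: ref 1 -> FAULT, frames=[5,4,1]
Step 3: ref 5 -> HIT, frames=[5,4,1]
Step 4: ref 1 -> HIT, frames=[5,4,1]
Step 5: ref 2 -> FAULT, evict 4, frames=[5,2,1]
Step 6: ref 3 -> FAULT, evict 5, frames=[3,2,1]
Step 7: ref 3 -> HIT, frames=[3,2,1]
Step 8: ref 2 -> HIT, frames=[3,2,1]
Step 9: ref 6 -> FAULT, evict 1, frames=[3,2,6]
At step 9: evicted page 1

Answer: 1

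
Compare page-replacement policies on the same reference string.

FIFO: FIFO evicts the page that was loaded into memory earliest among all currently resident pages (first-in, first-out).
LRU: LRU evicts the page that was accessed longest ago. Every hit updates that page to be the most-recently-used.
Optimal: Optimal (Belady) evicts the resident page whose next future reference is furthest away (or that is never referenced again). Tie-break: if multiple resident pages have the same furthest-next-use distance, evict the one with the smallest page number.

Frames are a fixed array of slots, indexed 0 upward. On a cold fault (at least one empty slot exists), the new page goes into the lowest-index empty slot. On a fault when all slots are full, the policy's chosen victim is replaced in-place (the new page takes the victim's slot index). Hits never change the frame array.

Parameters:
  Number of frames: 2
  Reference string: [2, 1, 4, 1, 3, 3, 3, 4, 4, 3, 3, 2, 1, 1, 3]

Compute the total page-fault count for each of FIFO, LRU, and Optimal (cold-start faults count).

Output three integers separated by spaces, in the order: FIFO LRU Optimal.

Answer: 7 8 6

Derivation:
--- FIFO ---
  step 0: ref 2 -> FAULT, frames=[2,-] (faults so far: 1)
  step 1: ref 1 -> FAULT, frames=[2,1] (faults so far: 2)
  step 2: ref 4 -> FAULT, evict 2, frames=[4,1] (faults so far: 3)
  step 3: ref 1 -> HIT, frames=[4,1] (faults so far: 3)
  step 4: ref 3 -> FAULT, evict 1, frames=[4,3] (faults so far: 4)
  step 5: ref 3 -> HIT, frames=[4,3] (faults so far: 4)
  step 6: ref 3 -> HIT, frames=[4,3] (faults so far: 4)
  step 7: ref 4 -> HIT, frames=[4,3] (faults so far: 4)
  step 8: ref 4 -> HIT, frames=[4,3] (faults so far: 4)
  step 9: ref 3 -> HIT, frames=[4,3] (faults so far: 4)
  step 10: ref 3 -> HIT, frames=[4,3] (faults so far: 4)
  step 11: ref 2 -> FAULT, evict 4, frames=[2,3] (faults so far: 5)
  step 12: ref 1 -> FAULT, evict 3, frames=[2,1] (faults so far: 6)
  step 13: ref 1 -> HIT, frames=[2,1] (faults so far: 6)
  step 14: ref 3 -> FAULT, evict 2, frames=[3,1] (faults so far: 7)
  FIFO total faults: 7
--- LRU ---
  step 0: ref 2 -> FAULT, frames=[2,-] (faults so far: 1)
  step 1: ref 1 -> FAULT, frames=[2,1] (faults so far: 2)
  step 2: ref 4 -> FAULT, evict 2, frames=[4,1] (faults so far: 3)
  step 3: ref 1 -> HIT, frames=[4,1] (faults so far: 3)
  step 4: ref 3 -> FAULT, evict 4, frames=[3,1] (faults so far: 4)
  step 5: ref 3 -> HIT, frames=[3,1] (faults so far: 4)
  step 6: ref 3 -> HIT, frames=[3,1] (faults so far: 4)
  step 7: ref 4 -> FAULT, evict 1, frames=[3,4] (faults so far: 5)
  step 8: ref 4 -> HIT, frames=[3,4] (faults so far: 5)
  step 9: ref 3 -> HIT, frames=[3,4] (faults so far: 5)
  step 10: ref 3 -> HIT, frames=[3,4] (faults so far: 5)
  step 11: ref 2 -> FAULT, evict 4, frames=[3,2] (faults so far: 6)
  step 12: ref 1 -> FAULT, evict 3, frames=[1,2] (faults so far: 7)
  step 13: ref 1 -> HIT, frames=[1,2] (faults so far: 7)
  step 14: ref 3 -> FAULT, evict 2, frames=[1,3] (faults so far: 8)
  LRU total faults: 8
--- Optimal ---
  step 0: ref 2 -> FAULT, frames=[2,-] (faults so far: 1)
  step 1: ref 1 -> FAULT, frames=[2,1] (faults so far: 2)
  step 2: ref 4 -> FAULT, evict 2, frames=[4,1] (faults so far: 3)
  step 3: ref 1 -> HIT, frames=[4,1] (faults so far: 3)
  step 4: ref 3 -> FAULT, evict 1, frames=[4,3] (faults so far: 4)
  step 5: ref 3 -> HIT, frames=[4,3] (faults so far: 4)
  step 6: ref 3 -> HIT, frames=[4,3] (faults so far: 4)
  step 7: ref 4 -> HIT, frames=[4,3] (faults so far: 4)
  step 8: ref 4 -> HIT, frames=[4,3] (faults so far: 4)
  step 9: ref 3 -> HIT, frames=[4,3] (faults so far: 4)
  step 10: ref 3 -> HIT, frames=[4,3] (faults so far: 4)
  step 11: ref 2 -> FAULT, evict 4, frames=[2,3] (faults so far: 5)
  step 12: ref 1 -> FAULT, evict 2, frames=[1,3] (faults so far: 6)
  step 13: ref 1 -> HIT, frames=[1,3] (faults so far: 6)
  step 14: ref 3 -> HIT, frames=[1,3] (faults so far: 6)
  Optimal total faults: 6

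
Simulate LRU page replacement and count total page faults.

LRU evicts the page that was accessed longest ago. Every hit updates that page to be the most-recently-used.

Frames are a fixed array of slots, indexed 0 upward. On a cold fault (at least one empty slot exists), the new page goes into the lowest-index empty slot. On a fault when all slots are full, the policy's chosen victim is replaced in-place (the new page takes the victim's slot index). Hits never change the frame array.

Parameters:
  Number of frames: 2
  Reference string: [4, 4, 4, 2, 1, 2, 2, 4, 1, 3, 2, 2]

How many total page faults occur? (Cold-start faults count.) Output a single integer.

Step 0: ref 4 → FAULT, frames=[4,-]
Step 1: ref 4 → HIT, frames=[4,-]
Step 2: ref 4 → HIT, frames=[4,-]
Step 3: ref 2 → FAULT, frames=[4,2]
Step 4: ref 1 → FAULT (evict 4), frames=[1,2]
Step 5: ref 2 → HIT, frames=[1,2]
Step 6: ref 2 → HIT, frames=[1,2]
Step 7: ref 4 → FAULT (evict 1), frames=[4,2]
Step 8: ref 1 → FAULT (evict 2), frames=[4,1]
Step 9: ref 3 → FAULT (evict 4), frames=[3,1]
Step 10: ref 2 → FAULT (evict 1), frames=[3,2]
Step 11: ref 2 → HIT, frames=[3,2]
Total faults: 7

Answer: 7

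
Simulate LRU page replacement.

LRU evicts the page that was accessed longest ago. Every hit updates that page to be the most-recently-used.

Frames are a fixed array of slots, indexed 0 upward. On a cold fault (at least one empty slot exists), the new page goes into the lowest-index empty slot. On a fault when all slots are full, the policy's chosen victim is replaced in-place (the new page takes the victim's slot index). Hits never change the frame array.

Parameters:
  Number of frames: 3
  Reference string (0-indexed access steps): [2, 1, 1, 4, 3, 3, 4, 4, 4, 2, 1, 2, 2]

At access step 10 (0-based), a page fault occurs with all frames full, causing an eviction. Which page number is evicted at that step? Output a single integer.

Answer: 3

Derivation:
Step 0: ref 2 -> FAULT, frames=[2,-,-]
Step 1: ref 1 -> FAULT, frames=[2,1,-]
Step 2: ref 1 -> HIT, frames=[2,1,-]
Step 3: ref 4 -> FAULT, frames=[2,1,4]
Step 4: ref 3 -> FAULT, evict 2, frames=[3,1,4]
Step 5: ref 3 -> HIT, frames=[3,1,4]
Step 6: ref 4 -> HIT, frames=[3,1,4]
Step 7: ref 4 -> HIT, frames=[3,1,4]
Step 8: ref 4 -> HIT, frames=[3,1,4]
Step 9: ref 2 -> FAULT, evict 1, frames=[3,2,4]
Step 10: ref 1 -> FAULT, evict 3, frames=[1,2,4]
At step 10: evicted page 3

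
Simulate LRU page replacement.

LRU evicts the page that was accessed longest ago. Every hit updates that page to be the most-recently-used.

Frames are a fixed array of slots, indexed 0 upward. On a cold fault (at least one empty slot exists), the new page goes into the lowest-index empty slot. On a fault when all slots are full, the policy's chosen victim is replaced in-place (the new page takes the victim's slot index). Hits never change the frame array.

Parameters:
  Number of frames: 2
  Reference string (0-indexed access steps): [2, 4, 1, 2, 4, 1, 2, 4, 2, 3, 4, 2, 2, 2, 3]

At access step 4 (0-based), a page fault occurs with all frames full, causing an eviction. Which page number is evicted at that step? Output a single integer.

Answer: 1

Derivation:
Step 0: ref 2 -> FAULT, frames=[2,-]
Step 1: ref 4 -> FAULT, frames=[2,4]
Step 2: ref 1 -> FAULT, evict 2, frames=[1,4]
Step 3: ref 2 -> FAULT, evict 4, frames=[1,2]
Step 4: ref 4 -> FAULT, evict 1, frames=[4,2]
At step 4: evicted page 1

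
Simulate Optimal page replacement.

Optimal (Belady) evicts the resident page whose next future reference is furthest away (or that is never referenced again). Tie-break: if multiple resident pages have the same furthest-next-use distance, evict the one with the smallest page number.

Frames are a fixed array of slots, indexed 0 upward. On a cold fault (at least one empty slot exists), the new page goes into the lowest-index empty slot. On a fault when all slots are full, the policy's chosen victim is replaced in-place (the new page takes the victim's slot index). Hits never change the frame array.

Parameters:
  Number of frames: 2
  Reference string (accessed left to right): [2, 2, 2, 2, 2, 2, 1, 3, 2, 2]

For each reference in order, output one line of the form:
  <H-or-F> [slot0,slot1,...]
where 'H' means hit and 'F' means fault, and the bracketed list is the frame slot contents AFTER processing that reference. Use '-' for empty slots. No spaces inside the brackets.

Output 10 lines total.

F [2,-]
H [2,-]
H [2,-]
H [2,-]
H [2,-]
H [2,-]
F [2,1]
F [2,3]
H [2,3]
H [2,3]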